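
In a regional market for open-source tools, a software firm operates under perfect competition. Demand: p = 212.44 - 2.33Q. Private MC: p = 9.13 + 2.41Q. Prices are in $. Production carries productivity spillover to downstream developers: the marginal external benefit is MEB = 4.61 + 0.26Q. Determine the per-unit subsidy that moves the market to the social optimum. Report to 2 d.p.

Social marginal cost = private MC − MEB = 4.52 + 2.15Q.
Set SMC = demand: 4.52 + 2.15Q = 212.44 - 2.33Q → Q* = 46.4107.
The Pigouvian subsidy equals MEB at Q*: 4.61 + 0.26×46.4107 = 16.6768.

subsidy = $16.68 per unit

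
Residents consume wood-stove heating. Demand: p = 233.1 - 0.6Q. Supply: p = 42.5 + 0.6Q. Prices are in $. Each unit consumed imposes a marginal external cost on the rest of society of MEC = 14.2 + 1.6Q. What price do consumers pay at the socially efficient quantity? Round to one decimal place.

Social marginal benefit = demand − MEC = 218.9 - 2.2Q.
Set SMB = MC: 218.9 - 2.2Q = 42.5 + 0.6Q → Q* = 63.0000.
Consumer price on the demand curve at Q*: 233.1 − 0.6×63.0000 = 195.3000.

P = $195.3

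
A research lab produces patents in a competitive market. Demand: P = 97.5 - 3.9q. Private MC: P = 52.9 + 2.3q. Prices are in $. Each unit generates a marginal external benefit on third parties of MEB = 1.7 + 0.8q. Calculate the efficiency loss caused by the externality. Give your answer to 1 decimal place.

DWL = $5.1

Market equilibrium (private): 52.9 + 2.3q = 97.5 - 3.9q → q_m = 7.1935.
Social marginal cost = private MC − MEB = 51.2 + 1.5q.
Set SMC = demand: 51.2 + 1.5q = 97.5 - 3.9q → q* = 8.5741.
The loss is the area between SMC and demand from q* to q_m; with linear curves that's a triangle of height MEB(q_m).
DWL = ½ × 1.3806 × 7.4548 = 5.1460.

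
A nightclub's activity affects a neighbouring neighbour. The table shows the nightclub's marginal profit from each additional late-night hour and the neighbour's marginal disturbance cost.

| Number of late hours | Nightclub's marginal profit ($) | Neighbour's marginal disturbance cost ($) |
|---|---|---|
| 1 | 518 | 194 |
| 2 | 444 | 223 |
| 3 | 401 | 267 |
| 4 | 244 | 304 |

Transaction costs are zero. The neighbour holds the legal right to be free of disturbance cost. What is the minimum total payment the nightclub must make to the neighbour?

$684

Efficient level: marginal profit ≥ marginal disturbance cost through level 3, so k* = 3.
With the neighbour holding the right, the nightclub must at least compensate total damage at k*: 194 + 223 + 267 = 684.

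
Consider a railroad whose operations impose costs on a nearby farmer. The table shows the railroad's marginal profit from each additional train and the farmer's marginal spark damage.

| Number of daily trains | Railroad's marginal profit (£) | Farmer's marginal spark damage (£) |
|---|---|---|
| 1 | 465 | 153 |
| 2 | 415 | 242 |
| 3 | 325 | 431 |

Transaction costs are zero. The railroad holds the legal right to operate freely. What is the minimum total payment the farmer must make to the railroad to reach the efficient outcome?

£325

Left alone the railroad would choose level 3 (marginal profit stays positive).
Efficient level: k* = 2 (marginal profit ≥ marginal spark damage through 2).
The farmer must at least cover the railroad's forgone profit from cutting 3→2: 325 = 325.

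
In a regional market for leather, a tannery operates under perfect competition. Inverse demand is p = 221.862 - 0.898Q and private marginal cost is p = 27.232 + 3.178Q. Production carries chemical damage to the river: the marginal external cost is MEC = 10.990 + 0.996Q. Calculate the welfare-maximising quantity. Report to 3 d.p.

Q* = 36.207

Social marginal cost = private MC + MEC = 38.222 + 4.174Q.
Set SMC = demand: 38.222 + 4.174Q = 221.862 - 0.898Q → Q* = 36.2066.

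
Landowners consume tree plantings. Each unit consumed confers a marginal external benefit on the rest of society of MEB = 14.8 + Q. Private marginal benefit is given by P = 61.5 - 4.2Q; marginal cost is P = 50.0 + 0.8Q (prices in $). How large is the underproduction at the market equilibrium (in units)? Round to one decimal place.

4.3 units

Market equilibrium (private): 50.0 + 0.8Q = 61.5 - 4.2Q → Q_m = 2.3000.
Social marginal benefit = demand + MEB = 76.3 - 3.2Q.
Set SMB = MC: 76.3 - 3.2Q = 50.0 + 0.8Q → Q* = 6.5750.
Gap = |2.3000 − 6.5750| = 4.2750.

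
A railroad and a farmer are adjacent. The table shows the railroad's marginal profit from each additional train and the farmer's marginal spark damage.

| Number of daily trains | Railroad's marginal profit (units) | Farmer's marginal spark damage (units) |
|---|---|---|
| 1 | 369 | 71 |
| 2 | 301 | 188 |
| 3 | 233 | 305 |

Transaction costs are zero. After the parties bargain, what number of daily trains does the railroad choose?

2

Bargaining reaches the level where marginal profit last exceeds marginal spark damage.
That holds through level 2 (301 ≥ 188) but not at 3 (233 < 305).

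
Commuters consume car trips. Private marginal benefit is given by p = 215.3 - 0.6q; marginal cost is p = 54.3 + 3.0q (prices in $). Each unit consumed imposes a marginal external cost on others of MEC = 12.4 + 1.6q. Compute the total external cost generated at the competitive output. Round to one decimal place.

Market equilibrium (private): 54.3 + 3.0q = 215.3 - 0.6q → q_m = 44.7222.
Total external cost = ∫₀^{q_m} (12.4 + 1.6q) dq = 12.4×44.7222 + ½×1.6×44.7222² = 2154.6154.

$2154.6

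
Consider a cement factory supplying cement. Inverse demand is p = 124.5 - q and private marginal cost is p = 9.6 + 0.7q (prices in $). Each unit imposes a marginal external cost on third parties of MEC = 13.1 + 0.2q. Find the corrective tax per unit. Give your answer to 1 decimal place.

tax = $23.8 per unit

Social marginal cost = private MC + MEC = 22.7 + 0.9q.
Set SMC = demand: 22.7 + 0.9q = 124.5 - q → q* = 53.5789.
The Pigouvian tax equals MEC at q*: 13.1 + 0.2×53.5789 = 23.8158.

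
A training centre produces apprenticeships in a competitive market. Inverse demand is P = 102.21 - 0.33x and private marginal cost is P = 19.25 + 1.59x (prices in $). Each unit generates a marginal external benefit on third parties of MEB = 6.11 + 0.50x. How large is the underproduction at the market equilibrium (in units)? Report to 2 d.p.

Market equilibrium (private): 19.25 + 1.59x = 102.21 - 0.33x → x_m = 43.2083.
Social marginal cost = private MC − MEB = 13.14 + 1.09x.
Set SMC = demand: 13.14 + 1.09x = 102.21 - 0.33x → x* = 62.7254.
Gap = |43.2083 − 62.7254| = 19.5171.

19.52 units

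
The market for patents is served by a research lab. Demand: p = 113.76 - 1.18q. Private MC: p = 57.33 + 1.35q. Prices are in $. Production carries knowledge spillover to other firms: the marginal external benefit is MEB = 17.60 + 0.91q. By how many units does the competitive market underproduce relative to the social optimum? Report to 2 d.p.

23.39 units

Market equilibrium (private): 57.33 + 1.35q = 113.76 - 1.18q → q_m = 22.3043.
Social marginal cost = private MC − MEB = 39.73 + 0.44q.
Set SMC = demand: 39.73 + 0.44q = 113.76 - 1.18q → q* = 45.6975.
Gap = |22.3043 − 45.6975| = 23.3932.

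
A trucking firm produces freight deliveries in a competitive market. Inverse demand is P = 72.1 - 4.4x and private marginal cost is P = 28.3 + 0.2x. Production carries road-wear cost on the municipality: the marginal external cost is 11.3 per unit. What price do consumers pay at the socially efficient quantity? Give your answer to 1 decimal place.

P = 41.0

Social marginal cost = private MC + MEC = 39.6 + 0.2x.
Set SMC = demand: 39.6 + 0.2x = 72.1 - 4.4x → x* = 7.0652.
Consumer price on the demand curve at x*: 72.1 − 4.4×7.0652 = 41.0131.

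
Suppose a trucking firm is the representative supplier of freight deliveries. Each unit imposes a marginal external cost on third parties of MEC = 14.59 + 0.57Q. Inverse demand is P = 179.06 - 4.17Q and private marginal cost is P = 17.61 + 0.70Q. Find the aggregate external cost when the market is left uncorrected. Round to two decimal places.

Market equilibrium (private): 17.61 + 0.70Q = 179.06 - 4.17Q → Q_m = 33.1520.
Total external cost = ∫₀^{Q_m} (14.59 + 0.57Q) dQ = 14.59×33.1520 + ½×0.57×33.1520² = 796.9184.

796.92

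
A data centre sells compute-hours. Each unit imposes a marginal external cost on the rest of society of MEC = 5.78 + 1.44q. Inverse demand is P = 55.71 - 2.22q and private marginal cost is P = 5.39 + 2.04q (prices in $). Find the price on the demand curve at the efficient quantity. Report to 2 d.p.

P = $38.36

Social marginal cost = private MC + MEC = 11.17 + 3.48q.
Set SMC = demand: 11.17 + 3.48q = 55.71 - 2.22q → q* = 7.8140.
Consumer price on the demand curve at q*: 55.71 − 2.22×7.8140 = 38.3629.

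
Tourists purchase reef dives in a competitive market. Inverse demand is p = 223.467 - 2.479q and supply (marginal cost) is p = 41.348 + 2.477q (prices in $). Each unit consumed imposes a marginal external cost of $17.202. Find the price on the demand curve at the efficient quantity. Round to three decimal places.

Social marginal benefit = demand − MEC = 206.265 - 2.479q.
Set SMB = MC: 206.265 - 2.479q = 41.348 + 2.477q → q* = 33.2762.
Consumer price on the demand curve at q*: 223.467 − 2.479×33.2762 = 140.9753.

P = $140.975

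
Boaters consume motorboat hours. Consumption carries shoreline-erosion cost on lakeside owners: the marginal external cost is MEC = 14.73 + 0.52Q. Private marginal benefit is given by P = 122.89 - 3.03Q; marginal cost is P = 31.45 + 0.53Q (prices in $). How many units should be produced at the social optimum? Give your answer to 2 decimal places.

Social marginal benefit = demand − MEC = 108.16 - 3.55Q.
Set SMB = MC: 108.16 - 3.55Q = 31.45 + 0.53Q → Q* = 18.8015.

Q* = 18.80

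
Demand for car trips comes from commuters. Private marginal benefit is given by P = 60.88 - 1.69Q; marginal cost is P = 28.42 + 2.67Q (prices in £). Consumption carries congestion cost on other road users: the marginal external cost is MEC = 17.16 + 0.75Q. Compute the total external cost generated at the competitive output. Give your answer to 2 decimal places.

Market equilibrium (private): 28.42 + 2.67Q = 60.88 - 1.69Q → Q_m = 7.4450.
Total external cost = ∫₀^{Q_m} (17.16 + 0.75Q) dQ = 17.16×7.4450 + ½×0.75×7.4450² = 148.5417.

£148.54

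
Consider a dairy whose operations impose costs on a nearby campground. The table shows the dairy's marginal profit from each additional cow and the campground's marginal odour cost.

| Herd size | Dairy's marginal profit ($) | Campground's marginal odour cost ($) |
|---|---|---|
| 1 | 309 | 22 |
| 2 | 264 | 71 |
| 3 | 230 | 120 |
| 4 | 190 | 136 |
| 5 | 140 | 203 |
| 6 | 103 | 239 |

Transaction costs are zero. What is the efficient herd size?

4

Bargaining reaches the level where marginal profit last exceeds marginal odour cost.
That holds through level 4 (190 ≥ 136) but not at 5 (140 < 203).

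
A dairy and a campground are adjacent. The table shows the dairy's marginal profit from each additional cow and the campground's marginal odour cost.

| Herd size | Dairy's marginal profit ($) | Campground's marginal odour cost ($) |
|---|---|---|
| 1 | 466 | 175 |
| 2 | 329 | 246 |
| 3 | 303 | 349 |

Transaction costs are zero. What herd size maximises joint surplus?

Bargaining reaches the level where marginal profit last exceeds marginal odour cost.
That holds through level 2 (329 ≥ 246) but not at 3 (303 < 349).

2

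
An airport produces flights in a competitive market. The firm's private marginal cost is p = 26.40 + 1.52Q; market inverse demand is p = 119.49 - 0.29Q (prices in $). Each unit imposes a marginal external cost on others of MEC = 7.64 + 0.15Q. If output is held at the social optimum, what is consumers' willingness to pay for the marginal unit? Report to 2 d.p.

Social marginal cost = private MC + MEC = 34.04 + 1.67Q.
Set SMC = demand: 34.04 + 1.67Q = 119.49 - 0.29Q → Q* = 43.5969.
Consumer price on the demand curve at Q*: 119.49 − 0.29×43.5969 = 106.8469.

P = $106.85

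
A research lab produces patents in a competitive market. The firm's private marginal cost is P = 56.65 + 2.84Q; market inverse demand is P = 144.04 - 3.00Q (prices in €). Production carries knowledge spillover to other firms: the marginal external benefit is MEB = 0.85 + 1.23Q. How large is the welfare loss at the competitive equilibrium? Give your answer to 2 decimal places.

Market equilibrium (private): 56.65 + 2.84Q = 144.04 - 3.00Q → Q_m = 14.9640.
Social marginal cost = private MC − MEB = 55.80 + 1.61Q.
Set SMC = demand: 55.80 + 1.61Q = 144.04 - 3.00Q → Q* = 19.1410.
The welfare-loss triangle has base |Q_m − Q*| and height MEB(Q_m) (the vertical gap between SMC and demand is zero at Q* and MEB at Q_m).
DWL = ½ × 4.1770 × 19.2558 = 40.2157.

DWL = €40.22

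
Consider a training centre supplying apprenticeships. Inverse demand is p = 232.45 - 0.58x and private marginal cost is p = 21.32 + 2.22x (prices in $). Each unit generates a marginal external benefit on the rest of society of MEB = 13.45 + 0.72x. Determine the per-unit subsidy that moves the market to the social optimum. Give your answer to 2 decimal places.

Social marginal cost = private MC − MEB = 7.87 + 1.50x.
Set SMC = demand: 7.87 + 1.50x = 232.45 - 0.58x → x* = 107.9712.
The Pigouvian subsidy equals MEB at x*: 13.45 + 0.72×107.9712 = 91.1893.

subsidy = $91.19 per unit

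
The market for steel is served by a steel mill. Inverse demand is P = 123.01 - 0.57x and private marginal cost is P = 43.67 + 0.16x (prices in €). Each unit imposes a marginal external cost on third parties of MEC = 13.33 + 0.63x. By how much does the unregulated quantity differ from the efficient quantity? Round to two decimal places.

60.15 units

Market equilibrium (private): 43.67 + 0.16x = 123.01 - 0.57x → x_m = 108.6849.
Social marginal cost = private MC + MEC = 57.00 + 0.79x.
Set SMC = demand: 57.00 + 0.79x = 123.01 - 0.57x → x* = 48.5368.
Gap = |108.6849 − 48.5368| = 60.1481.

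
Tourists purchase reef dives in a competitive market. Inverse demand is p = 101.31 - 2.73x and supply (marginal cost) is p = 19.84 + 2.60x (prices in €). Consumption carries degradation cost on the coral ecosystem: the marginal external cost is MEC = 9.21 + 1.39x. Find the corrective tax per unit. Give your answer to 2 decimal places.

Social marginal benefit = demand − MEC = 92.10 - 4.12x.
Set SMB = MC: 92.10 - 4.12x = 19.84 + 2.60x → x* = 10.7530.
The Pigouvian tax equals MEC at x*: 9.21 + 1.39×10.7530 = 24.1567.

tax = €24.16 per unit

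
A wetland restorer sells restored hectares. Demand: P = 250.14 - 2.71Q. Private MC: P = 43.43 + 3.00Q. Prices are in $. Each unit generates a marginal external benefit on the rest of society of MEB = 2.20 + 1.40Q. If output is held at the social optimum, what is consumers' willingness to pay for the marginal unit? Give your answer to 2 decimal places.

P = $118.78

Social marginal cost = private MC − MEB = 41.23 + 1.60Q.
Set SMC = demand: 41.23 + 1.60Q = 250.14 - 2.71Q → Q* = 48.4710.
Consumer price on the demand curve at Q*: 250.14 − 2.71×48.4710 = 118.7836.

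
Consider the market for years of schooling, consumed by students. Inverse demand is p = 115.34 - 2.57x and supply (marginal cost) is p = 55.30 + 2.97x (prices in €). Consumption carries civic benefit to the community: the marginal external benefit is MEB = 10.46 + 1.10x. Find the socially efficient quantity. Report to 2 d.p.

x* = 15.88

Social marginal benefit = demand + MEB = 125.80 - 1.47x.
Set SMB = MC: 125.80 - 1.47x = 55.30 + 2.97x → x* = 15.8784.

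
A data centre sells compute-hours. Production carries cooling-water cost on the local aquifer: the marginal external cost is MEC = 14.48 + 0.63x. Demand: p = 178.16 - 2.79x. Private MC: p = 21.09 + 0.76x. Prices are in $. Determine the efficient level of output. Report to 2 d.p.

x* = 34.11

Social marginal cost = private MC + MEC = 35.57 + 1.39x.
Set SMC = demand: 35.57 + 1.39x = 178.16 - 2.79x → x* = 34.1124.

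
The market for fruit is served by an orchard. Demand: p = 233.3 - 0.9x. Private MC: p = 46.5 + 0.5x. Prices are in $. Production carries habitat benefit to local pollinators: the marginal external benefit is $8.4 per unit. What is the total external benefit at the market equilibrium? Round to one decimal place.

$1120.8

Market equilibrium (private): 46.5 + 0.5x = 233.3 - 0.9x → x_m = 133.4286.
Total external benefit = MEB × x_m = 8.4 × 133.4286 = 1120.8002.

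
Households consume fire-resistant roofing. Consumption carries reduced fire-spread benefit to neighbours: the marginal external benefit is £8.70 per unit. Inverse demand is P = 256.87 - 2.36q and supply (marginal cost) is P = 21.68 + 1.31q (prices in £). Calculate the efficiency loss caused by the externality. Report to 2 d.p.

Market equilibrium (private): 21.68 + 1.31q = 256.87 - 2.36q → q_m = 64.0845.
Social marginal benefit = demand + MEB = 265.57 - 2.36q.
Set SMB = MC: 265.57 - 2.36q = 21.68 + 1.31q → q* = 66.4550.
Between q* and q_m the wedge SMB − MC runs linearly from 0 to MEB(q_m), so the loss is a triangle.
DWL = ½ × 2.3705 × 8.7000 = 10.3117.

DWL = £10.31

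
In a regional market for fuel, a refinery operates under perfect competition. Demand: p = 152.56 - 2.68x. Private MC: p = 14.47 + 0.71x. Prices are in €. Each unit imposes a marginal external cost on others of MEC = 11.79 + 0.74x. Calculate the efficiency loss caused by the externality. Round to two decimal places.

DWL = €212.88

Market equilibrium (private): 14.47 + 0.71x = 152.56 - 2.68x → x_m = 40.7345.
Social marginal cost = private MC + MEC = 26.26 + 1.45x.
Set SMC = demand: 26.26 + 1.45x = 152.56 - 2.68x → x* = 30.5811.
Height of the DWL triangle at x_m is SMC(x_m) − demand(x_m) = MEC(x_m) = 41.9335.
DWL = ½ × 10.1534 × 41.9335 = 212.8838.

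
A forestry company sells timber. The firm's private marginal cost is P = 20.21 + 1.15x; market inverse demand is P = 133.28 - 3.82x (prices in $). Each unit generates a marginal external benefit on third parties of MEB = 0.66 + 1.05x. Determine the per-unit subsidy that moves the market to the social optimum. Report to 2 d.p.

Social marginal cost = private MC − MEB = 19.55 + 0.10x.
Set SMC = demand: 19.55 + 0.10x = 133.28 - 3.82x → x* = 29.0128.
The Pigouvian subsidy equals MEB at x*: 0.66 + 1.05×29.0128 = 31.1234.

subsidy = $31.12 per unit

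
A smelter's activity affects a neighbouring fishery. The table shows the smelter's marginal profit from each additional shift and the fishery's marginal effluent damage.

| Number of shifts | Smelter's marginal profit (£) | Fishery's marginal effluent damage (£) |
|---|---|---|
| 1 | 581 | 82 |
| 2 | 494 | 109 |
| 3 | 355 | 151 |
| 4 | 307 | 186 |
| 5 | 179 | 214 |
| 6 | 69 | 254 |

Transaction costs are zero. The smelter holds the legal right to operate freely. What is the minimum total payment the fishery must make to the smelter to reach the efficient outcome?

£248

Left alone the smelter would choose level 6 (marginal profit stays positive).
Efficient level: k* = 4 (marginal profit ≥ marginal effluent damage through 4).
The fishery must at least cover the smelter's forgone profit from cutting 6→4: 179 + 69 = 248.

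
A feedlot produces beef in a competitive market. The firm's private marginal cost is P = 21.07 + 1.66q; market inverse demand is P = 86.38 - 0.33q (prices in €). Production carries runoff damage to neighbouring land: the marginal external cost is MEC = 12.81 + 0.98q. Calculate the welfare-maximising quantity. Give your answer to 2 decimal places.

Social marginal cost = private MC + MEC = 33.88 + 2.64q.
Set SMC = demand: 33.88 + 2.64q = 86.38 - 0.33q → q* = 17.6768.

q* = 17.68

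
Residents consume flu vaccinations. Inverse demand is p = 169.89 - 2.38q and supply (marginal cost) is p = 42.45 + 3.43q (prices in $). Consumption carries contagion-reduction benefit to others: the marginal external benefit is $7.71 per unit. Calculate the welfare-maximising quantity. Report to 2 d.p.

q* = 23.26

Social marginal benefit = demand + MEB = 177.60 - 2.38q.
Set SMB = MC: 177.60 - 2.38q = 42.45 + 3.43q → q* = 23.2616.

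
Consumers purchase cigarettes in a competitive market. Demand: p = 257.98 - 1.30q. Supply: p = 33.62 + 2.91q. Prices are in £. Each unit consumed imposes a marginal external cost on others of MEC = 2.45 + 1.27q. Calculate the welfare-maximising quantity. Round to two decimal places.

q* = 40.49

Social marginal benefit = demand − MEC = 255.53 - 2.57q.
Set SMB = MC: 255.53 - 2.57q = 33.62 + 2.91q → q* = 40.4945.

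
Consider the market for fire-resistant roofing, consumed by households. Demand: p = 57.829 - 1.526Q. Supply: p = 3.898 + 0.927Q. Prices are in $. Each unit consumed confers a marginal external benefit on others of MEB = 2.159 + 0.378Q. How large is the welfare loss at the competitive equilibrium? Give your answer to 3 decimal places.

DWL = $26.413

Market equilibrium (private): 3.898 + 0.927Q = 57.829 - 1.526Q → Q_m = 21.9857.
Social marginal benefit = demand + MEB = 59.988 - 1.148Q.
Set SMB = MC: 59.988 - 1.148Q = 3.898 + 0.927Q → Q* = 27.0313.
The loss is the area between SMB and MC from Q* to Q_m; with linear curves that's a triangle of height MEB(Q_m).
DWL = ½ × 5.0456 × 10.4696 = 26.4127.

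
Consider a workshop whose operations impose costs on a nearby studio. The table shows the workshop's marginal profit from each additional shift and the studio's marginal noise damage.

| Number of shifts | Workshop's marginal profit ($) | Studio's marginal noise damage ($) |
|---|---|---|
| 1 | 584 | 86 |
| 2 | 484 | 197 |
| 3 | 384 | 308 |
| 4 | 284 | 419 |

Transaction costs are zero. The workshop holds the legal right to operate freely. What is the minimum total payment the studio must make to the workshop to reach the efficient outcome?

Left alone the workshop would choose level 4 (marginal profit stays positive).
Efficient level: k* = 3 (marginal profit ≥ marginal noise damage through 3).
The studio must at least cover the workshop's forgone profit from cutting 4→3: 284 = 284.

$284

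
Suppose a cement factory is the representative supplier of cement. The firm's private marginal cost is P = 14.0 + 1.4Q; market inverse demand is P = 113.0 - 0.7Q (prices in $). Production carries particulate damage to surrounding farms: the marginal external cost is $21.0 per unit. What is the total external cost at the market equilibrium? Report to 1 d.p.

Market equilibrium (private): 14.0 + 1.4Q = 113.0 - 0.7Q → Q_m = 47.1429.
Total external cost = MEC × Q_m = 21.0 × 47.1429 = 990.0009.

$990.0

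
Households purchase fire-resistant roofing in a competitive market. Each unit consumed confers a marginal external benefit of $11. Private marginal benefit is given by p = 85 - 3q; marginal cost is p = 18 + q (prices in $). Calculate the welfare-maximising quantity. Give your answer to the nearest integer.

q* = 20

Social marginal benefit = demand + MEB = 96 - 3q.
Set SMB = MC: 96 - 3q = 18 + q → q* = 19.5000.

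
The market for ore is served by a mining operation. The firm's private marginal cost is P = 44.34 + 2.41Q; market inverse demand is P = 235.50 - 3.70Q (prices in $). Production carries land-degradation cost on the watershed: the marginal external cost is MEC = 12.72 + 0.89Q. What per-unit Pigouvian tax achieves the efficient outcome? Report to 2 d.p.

Social marginal cost = private MC + MEC = 57.06 + 3.30Q.
Set SMC = demand: 57.06 + 3.30Q = 235.50 - 3.70Q → Q* = 25.4914.
The Pigouvian tax equals MEC at Q*: 12.72 + 0.89×25.4914 = 35.4073.

tax = $35.41 per unit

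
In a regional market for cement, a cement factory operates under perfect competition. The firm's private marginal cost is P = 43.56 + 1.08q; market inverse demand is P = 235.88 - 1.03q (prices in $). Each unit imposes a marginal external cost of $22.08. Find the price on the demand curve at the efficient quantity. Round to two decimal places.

Social marginal cost = private MC + MEC = 65.64 + 1.08q.
Set SMC = demand: 65.64 + 1.08q = 235.88 - 1.03q → q* = 80.6825.
Consumer price on the demand curve at q*: 235.88 − 1.03×80.6825 = 152.7770.

P = $152.78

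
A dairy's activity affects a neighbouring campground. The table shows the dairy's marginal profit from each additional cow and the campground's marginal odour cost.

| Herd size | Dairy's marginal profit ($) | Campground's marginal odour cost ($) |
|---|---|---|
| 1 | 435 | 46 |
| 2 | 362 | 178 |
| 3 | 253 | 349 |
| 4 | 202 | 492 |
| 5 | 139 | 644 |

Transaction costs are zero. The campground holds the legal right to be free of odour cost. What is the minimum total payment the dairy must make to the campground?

Efficient level: marginal profit ≥ marginal odour cost through level 2, so k* = 2.
With the campground holding the right, the dairy must at least compensate total damage at k*: 46 + 178 = 224.

$224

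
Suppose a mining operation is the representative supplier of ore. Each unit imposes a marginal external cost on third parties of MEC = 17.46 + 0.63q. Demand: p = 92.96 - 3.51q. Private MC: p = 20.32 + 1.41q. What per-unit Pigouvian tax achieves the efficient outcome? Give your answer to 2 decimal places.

tax = 23.72 per unit

Social marginal cost = private MC + MEC = 37.78 + 2.04q.
Set SMC = demand: 37.78 + 2.04q = 92.96 - 3.51q → q* = 9.9423.
The Pigouvian tax equals MEC at q*: 17.46 + 0.63×9.9423 = 23.7236.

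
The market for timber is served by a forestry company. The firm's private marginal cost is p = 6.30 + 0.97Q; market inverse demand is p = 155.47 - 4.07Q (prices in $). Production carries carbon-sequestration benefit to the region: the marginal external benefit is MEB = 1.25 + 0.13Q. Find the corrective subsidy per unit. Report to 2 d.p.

Social marginal cost = private MC − MEB = 5.05 + 0.84Q.
Set SMC = demand: 5.05 + 0.84Q = 155.47 - 4.07Q → Q* = 30.6354.
The Pigouvian subsidy equals MEB at Q*: 1.25 + 0.13×30.6354 = 5.2326.

subsidy = $5.23 per unit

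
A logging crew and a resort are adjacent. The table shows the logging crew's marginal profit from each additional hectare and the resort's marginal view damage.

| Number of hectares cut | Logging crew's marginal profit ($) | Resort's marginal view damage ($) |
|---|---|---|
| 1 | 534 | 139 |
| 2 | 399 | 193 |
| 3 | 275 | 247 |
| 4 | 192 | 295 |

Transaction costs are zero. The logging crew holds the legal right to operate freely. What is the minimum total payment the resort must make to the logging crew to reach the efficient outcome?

$192

Left alone the logging crew would choose level 4 (marginal profit stays positive).
Efficient level: k* = 3 (marginal profit ≥ marginal view damage through 3).
The resort must at least cover the logging crew's forgone profit from cutting 4→3: 192 = 192.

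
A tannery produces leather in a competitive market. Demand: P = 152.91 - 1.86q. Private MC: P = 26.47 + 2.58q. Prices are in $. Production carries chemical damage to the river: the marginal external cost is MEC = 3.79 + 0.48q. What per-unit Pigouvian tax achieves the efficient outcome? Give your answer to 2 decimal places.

Social marginal cost = private MC + MEC = 30.26 + 3.06q.
Set SMC = demand: 30.26 + 3.06q = 152.91 - 1.86q → q* = 24.9289.
The Pigouvian tax equals MEC at q*: 3.79 + 0.48×24.9289 = 15.7559.

tax = $15.76 per unit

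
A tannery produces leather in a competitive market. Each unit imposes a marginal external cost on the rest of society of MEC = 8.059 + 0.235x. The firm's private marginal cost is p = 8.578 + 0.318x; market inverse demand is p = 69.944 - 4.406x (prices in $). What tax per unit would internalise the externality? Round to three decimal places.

tax = $10.585 per unit

Social marginal cost = private MC + MEC = 16.637 + 0.553x.
Set SMC = demand: 16.637 + 0.553x = 69.944 - 4.406x → x* = 10.7495.
The Pigouvian tax equals MEC at x*: 8.059 + 0.235×10.7495 = 10.5851.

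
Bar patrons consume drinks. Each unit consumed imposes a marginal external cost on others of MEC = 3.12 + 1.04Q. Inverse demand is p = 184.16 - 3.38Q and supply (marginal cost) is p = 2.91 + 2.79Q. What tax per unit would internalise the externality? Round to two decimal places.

Social marginal benefit = demand − MEC = 181.04 - 4.42Q.
Set SMB = MC: 181.04 - 4.42Q = 2.91 + 2.79Q → Q* = 24.7060.
The Pigouvian tax equals MEC at Q*: 3.12 + 1.04×24.7060 = 28.8142.

tax = 28.81 per unit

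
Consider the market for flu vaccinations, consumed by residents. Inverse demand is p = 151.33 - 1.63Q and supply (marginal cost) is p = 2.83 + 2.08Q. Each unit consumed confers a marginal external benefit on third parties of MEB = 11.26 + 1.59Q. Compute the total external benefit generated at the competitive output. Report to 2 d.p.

Market equilibrium (private): 2.83 + 2.08Q = 151.33 - 1.63Q → Q_m = 40.0270.
Total external benefit = ∫₀^{Q_m} (11.26 + 1.59Q) dQ = 11.26×40.0270 + ½×1.59×40.0270² = 1724.4218.

1724.42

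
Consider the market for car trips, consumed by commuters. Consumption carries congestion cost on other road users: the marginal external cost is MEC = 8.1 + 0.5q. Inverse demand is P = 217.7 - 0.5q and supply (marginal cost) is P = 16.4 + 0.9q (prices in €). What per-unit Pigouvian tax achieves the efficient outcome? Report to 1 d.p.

Social marginal benefit = demand − MEC = 209.6 - q.
Set SMB = MC: 209.6 - q = 16.4 + 0.9q → q* = 101.6842.
The Pigouvian tax equals MEC at q*: 8.1 + 0.5×101.6842 = 58.9421.

tax = €58.9 per unit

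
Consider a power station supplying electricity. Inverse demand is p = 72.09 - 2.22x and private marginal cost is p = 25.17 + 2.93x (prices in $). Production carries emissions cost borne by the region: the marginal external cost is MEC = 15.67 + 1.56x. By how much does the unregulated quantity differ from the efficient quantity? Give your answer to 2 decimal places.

Market equilibrium (private): 25.17 + 2.93x = 72.09 - 2.22x → x_m = 9.1107.
Social marginal cost = private MC + MEC = 40.84 + 4.49x.
Set SMC = demand: 40.84 + 4.49x = 72.09 - 2.22x → x* = 4.6572.
Gap = |9.1107 − 4.6572| = 4.4535.

4.45 units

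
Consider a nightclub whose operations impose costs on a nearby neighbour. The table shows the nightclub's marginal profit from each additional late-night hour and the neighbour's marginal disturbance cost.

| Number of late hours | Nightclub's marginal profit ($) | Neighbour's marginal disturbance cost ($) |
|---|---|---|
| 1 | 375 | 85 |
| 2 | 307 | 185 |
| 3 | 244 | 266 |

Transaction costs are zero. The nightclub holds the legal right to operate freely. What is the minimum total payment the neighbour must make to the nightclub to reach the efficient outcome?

$244

Left alone the nightclub would choose level 3 (marginal profit stays positive).
Efficient level: k* = 2 (marginal profit ≥ marginal disturbance cost through 2).
The neighbour must at least cover the nightclub's forgone profit from cutting 3→2: 244 = 244.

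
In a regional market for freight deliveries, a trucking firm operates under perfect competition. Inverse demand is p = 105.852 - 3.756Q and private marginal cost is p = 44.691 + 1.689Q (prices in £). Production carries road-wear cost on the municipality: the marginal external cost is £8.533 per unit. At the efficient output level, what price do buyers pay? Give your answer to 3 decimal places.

Social marginal cost = private MC + MEC = 53.224 + 1.689Q.
Set SMC = demand: 53.224 + 1.689Q = 105.852 - 3.756Q → Q* = 9.6654.
Consumer price on the demand curve at Q*: 105.852 − 3.756×9.6654 = 69.5488.

P = £69.549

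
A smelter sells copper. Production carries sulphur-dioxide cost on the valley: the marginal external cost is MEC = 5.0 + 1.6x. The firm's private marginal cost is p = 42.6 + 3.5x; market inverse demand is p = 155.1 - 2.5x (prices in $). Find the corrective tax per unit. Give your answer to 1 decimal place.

tax = $27.6 per unit

Social marginal cost = private MC + MEC = 47.6 + 5.1x.
Set SMC = demand: 47.6 + 5.1x = 155.1 - 2.5x → x* = 14.1447.
The Pigouvian tax equals MEC at x*: 5.0 + 1.6×14.1447 = 27.6315.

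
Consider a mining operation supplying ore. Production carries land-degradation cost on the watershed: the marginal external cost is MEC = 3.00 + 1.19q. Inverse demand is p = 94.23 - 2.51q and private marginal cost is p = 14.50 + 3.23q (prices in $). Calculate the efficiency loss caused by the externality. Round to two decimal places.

DWL = $27.52

Market equilibrium (private): 14.50 + 3.23q = 94.23 - 2.51q → q_m = 13.8902.
Social marginal cost = private MC + MEC = 17.50 + 4.42q.
Set SMC = demand: 17.50 + 4.42q = 94.23 - 2.51q → q* = 11.0722.
The welfare-loss triangle has base |q_m − q*| and height MEC(q_m) (the vertical gap between SMC and demand is zero at q* and MEC at q_m).
DWL = ½ × 2.8180 × 19.5294 = 27.5169.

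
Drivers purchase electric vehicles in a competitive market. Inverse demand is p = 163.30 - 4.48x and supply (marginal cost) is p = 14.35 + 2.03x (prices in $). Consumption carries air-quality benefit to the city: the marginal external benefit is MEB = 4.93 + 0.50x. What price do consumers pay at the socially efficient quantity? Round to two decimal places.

P = $48.59

Social marginal benefit = demand + MEB = 168.23 - 3.98x.
Set SMB = MC: 168.23 - 3.98x = 14.35 + 2.03x → x* = 25.6040.
Consumer price on the demand curve at x*: 163.30 − 4.48×25.6040 = 48.5941.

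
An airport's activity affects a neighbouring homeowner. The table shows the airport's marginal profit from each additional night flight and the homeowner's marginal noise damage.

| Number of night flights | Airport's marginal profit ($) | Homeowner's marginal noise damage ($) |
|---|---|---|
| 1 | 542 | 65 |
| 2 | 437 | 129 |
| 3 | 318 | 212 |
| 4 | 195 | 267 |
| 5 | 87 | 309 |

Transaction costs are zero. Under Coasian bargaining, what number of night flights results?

Bargaining reaches the level where marginal profit last exceeds marginal noise damage.
That holds through level 3 (318 ≥ 212) but not at 4 (195 < 267).

3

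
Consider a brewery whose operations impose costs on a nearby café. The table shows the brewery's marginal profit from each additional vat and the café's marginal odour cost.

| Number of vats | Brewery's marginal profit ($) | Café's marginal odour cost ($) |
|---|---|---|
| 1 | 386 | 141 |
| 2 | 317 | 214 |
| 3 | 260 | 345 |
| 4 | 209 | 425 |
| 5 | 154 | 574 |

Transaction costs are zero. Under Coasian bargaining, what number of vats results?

2

Bargaining reaches the level where marginal profit last exceeds marginal odour cost.
That holds through level 2 (317 ≥ 214) but not at 3 (260 < 345).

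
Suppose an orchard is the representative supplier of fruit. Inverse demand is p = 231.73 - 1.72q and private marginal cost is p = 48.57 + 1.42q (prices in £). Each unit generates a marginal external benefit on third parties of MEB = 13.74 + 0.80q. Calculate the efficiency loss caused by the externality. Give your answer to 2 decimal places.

DWL = £779.65

Market equilibrium (private): 48.57 + 1.42q = 231.73 - 1.72q → q_m = 58.3312.
Social marginal cost = private MC − MEB = 34.83 + 0.62q.
Set SMC = demand: 34.83 + 0.62q = 231.73 - 1.72q → q* = 84.1453.
Between q* and q_m the wedge demand − SMC runs linearly from 0 to MEB(q_m), so the loss is a triangle.
DWL = ½ × 25.8141 × 60.4050 = 779.6504.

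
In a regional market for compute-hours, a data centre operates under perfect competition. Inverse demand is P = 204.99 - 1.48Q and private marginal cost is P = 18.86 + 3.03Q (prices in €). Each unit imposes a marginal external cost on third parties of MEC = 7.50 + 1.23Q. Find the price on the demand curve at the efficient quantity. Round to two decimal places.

Social marginal cost = private MC + MEC = 26.36 + 4.26Q.
Set SMC = demand: 26.36 + 4.26Q = 204.99 - 1.48Q → Q* = 31.1202.
Consumer price on the demand curve at Q*: 204.99 − 1.48×31.1202 = 158.9321.

P = €158.93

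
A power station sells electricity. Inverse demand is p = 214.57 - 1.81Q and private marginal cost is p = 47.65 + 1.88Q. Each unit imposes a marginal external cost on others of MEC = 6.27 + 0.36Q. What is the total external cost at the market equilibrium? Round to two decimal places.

651.96

Market equilibrium (private): 47.65 + 1.88Q = 214.57 - 1.81Q → Q_m = 45.2358.
Total external cost = ∫₀^{Q_m} (6.27 + 0.36Q) dQ = 6.27×45.2358 + ½×0.36×45.2358² = 651.9584.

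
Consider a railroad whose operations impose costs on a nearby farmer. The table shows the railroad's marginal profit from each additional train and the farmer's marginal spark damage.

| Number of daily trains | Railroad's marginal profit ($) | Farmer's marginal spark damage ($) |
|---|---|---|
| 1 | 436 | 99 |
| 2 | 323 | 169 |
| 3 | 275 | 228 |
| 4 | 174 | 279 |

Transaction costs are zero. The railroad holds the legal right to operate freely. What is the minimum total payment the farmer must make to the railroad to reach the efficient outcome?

$174

Left alone the railroad would choose level 4 (marginal profit stays positive).
Efficient level: k* = 3 (marginal profit ≥ marginal spark damage through 3).
The farmer must at least cover the railroad's forgone profit from cutting 4→3: 174 = 174.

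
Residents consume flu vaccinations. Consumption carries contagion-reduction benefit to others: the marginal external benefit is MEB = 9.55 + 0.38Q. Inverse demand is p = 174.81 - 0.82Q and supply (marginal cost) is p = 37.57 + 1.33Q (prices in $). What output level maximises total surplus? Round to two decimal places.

Q* = 82.93

Social marginal benefit = demand + MEB = 184.36 - 0.44Q.
Set SMB = MC: 184.36 - 0.44Q = 37.57 + 1.33Q → Q* = 82.9322.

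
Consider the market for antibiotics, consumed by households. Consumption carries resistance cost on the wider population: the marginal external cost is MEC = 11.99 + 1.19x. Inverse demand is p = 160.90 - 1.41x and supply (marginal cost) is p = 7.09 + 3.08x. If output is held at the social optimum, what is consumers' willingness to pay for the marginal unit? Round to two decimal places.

Social marginal benefit = demand − MEC = 148.91 - 2.60x.
Set SMB = MC: 148.91 - 2.60x = 7.09 + 3.08x → x* = 24.9683.
Consumer price on the demand curve at x*: 160.90 − 1.41×24.9683 = 125.6947.

P = 125.69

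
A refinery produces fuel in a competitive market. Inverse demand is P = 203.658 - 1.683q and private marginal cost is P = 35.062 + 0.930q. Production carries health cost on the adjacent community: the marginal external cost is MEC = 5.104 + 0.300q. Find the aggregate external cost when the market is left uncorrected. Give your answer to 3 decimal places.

953.784

Market equilibrium (private): 35.062 + 0.930q = 203.658 - 1.683q → q_m = 64.5220.
Total external cost = ∫₀^{q_m} (5.104 + 0.300q) dq = 5.104×64.5220 + ½×0.300×64.5220² = 953.7836.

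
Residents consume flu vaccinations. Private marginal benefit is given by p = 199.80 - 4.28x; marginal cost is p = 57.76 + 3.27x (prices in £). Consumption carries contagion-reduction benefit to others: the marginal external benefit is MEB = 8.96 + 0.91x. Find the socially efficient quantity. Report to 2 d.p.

x* = 22.74

Social marginal benefit = demand + MEB = 208.76 - 3.37x.
Set SMB = MC: 208.76 - 3.37x = 57.76 + 3.27x → x* = 22.7410.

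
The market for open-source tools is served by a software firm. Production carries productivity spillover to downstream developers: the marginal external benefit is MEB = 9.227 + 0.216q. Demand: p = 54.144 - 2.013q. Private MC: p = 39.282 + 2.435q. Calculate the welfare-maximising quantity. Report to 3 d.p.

Social marginal cost = private MC − MEB = 30.055 + 2.219q.
Set SMC = demand: 30.055 + 2.219q = 54.144 - 2.013q → q* = 5.6921.

q* = 5.692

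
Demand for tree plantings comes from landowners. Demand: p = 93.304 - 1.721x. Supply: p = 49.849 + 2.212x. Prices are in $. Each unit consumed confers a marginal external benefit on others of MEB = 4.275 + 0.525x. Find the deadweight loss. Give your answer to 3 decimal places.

DWL = $14.894

Market equilibrium (private): 49.849 + 2.212x = 93.304 - 1.721x → x_m = 11.0488.
Social marginal benefit = demand + MEB = 97.579 - 1.196x.
Set SMB = MC: 97.579 - 1.196x = 49.849 + 2.212x → x* = 14.0053.
Between x* and x_m the wedge SMB − MC runs linearly from 0 to MEB(x_m), so the loss is a triangle.
DWL = ½ × 2.9565 × 10.0756 = 14.8943.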